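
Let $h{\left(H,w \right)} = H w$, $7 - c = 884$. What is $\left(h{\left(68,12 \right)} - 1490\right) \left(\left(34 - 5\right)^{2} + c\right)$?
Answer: $24264$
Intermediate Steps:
$c = -877$ ($c = 7 - 884 = -877$)
$\left(h{\left(68,12 \right)} - 1490\right) \left(\left(34 - 5\right)^{2} + c\right) = \left(68 \cdot 12 - 1490\right) \left(\left(34 - 5\right)^{2} - 877\right) = \left(816 - 1490\right) \left(29^{2} - 877\right) = - 674 \left(841 - 877\right) = \left(-674\right) \left(-36\right) = 24264$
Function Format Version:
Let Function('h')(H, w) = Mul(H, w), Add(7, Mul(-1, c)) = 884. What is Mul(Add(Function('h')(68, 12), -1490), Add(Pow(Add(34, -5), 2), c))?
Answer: 24264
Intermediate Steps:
c = -877 (c = Add(7, Mul(-1, 884)) = Add(7, -884) = -877)
Mul(Add(Function('h')(68, 12), -1490), Add(Pow(Add(34, -5), 2), c)) = Mul(Add(Mul(68, 12), -1490), Add(Pow(Add(34, -5), 2), -877)) = Mul(Add(816, -1490), Add(Pow(29, 2), -877)) = Mul(-674, Add(841, -877)) = Mul(-674, -36) = 24264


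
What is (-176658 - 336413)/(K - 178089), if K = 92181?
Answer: 513071/85908 ≈ 5.9723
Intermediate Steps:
(-176658 - 336413)/(K - 178089) = (-176658 - 336413)/(92181 - 178089) = -513071/(-85908) = -513071*(-1/85908) = 513071/85908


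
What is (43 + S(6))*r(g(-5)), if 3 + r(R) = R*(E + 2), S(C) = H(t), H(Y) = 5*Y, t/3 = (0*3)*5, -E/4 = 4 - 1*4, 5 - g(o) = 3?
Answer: 43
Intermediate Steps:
g(o) = 2 (g(o) = 5 - 1*3 = 5 - 3 = 2)
E = 0 (E = -4*(4 - 1*4) = -4*(4 - 4) = -4*0 = 0)
t = 0 (t = 3*((0*3)*5) = 3*(0*5) = 3*0 = 0)
S(C) = 0 (S(C) = 5*0 = 0)
r(R) = -3 + 2*R (r(R) = -3 + R*(0 + 2) = -3 + R*2 = -3 + 2*R)
(43 + S(6))*r(g(-5)) = (43 + 0)*(-3 + 2*2) = 43*(-3 + 4) = 43*1 = 43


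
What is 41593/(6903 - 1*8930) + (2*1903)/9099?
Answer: -370739945/18443673 ≈ -20.101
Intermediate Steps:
41593/(6903 - 1*8930) + (2*1903)/9099 = 41593/(6903 - 8930) + 3806*(1/9099) = 41593/(-2027) + 3806/9099 = 41593*(-1/2027) + 3806/9099 = -41593/2027 + 3806/9099 = -370739945/18443673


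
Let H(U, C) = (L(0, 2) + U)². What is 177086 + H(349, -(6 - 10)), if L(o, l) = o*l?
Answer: 298887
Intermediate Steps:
L(o, l) = l*o
H(U, C) = U² (H(U, C) = (2*0 + U)² = (0 + U)² = U²)
177086 + H(349, -(6 - 10)) = 177086 + 349² = 177086 + 121801 = 298887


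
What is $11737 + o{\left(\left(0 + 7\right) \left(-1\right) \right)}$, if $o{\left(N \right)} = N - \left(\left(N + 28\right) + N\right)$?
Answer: $11716$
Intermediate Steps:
$o{\left(N \right)} = -28 - N$ ($o{\left(N \right)} = N - \left(\left(28 + N\right) + N\right) = N - \left(28 + 2 N\right) = -28 - N$)
$11737 + o{\left(\left(0 + 7\right) \left(-1\right) \right)} = 11737 - \left(28 + \left(0 + 7\right) \left(-1\right)\right) = 11737 - \left(28 + 7 \left(-1\right)\right) = 11737 - 21 = 11716$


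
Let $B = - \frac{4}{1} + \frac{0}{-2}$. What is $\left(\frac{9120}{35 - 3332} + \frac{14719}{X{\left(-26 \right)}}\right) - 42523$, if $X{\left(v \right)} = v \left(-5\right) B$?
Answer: $- \frac{24318801021}{571480} \approx -42554.0$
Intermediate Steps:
$B = -4$ ($B = \left(-4\right) 1 + 0 \left(- \frac{1}{2}\right) = -4 + 0 = -4$)
$X{\left(v \right)} = 20 v$ ($X{\left(v \right)} = v \left(-5\right) \left(-4\right) = - 5 v \left(-4\right) = 20 v$)
$\left(\frac{9120}{35 - 3332} + \frac{14719}{X{\left(-26 \right)}}\right) - 42523 = \left(\frac{9120}{35 - 3332} + \frac{14719}{20 \left(-26\right)}\right) - 42523 = \left(\frac{9120}{35 - 3332} + \frac{14719}{-520}\right) - 42523 = \left(\frac{9120}{-3297} + 14719 \left(- \frac{1}{520}\right)\right) - 42523 = \left(9120 \left(- \frac{1}{3297}\right) - \frac{14719}{520}\right) - 42523 = \left(- \frac{3040}{1099} - \frac{14719}{520}\right) - 42523 = - \frac{17756981}{571480} - 42523 = - \frac{24318801021}{571480}$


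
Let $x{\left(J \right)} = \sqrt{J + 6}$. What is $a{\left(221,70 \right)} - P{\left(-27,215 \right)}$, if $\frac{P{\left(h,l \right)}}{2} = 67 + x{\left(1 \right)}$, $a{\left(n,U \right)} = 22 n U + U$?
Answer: $340276 - 2 \sqrt{7} \approx 3.4027 \cdot 10^{5}$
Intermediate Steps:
$a{\left(n,U \right)} = U + 22 U n$ ($a{\left(n,U \right)} = 22 U n + U = U + 22 U n$)
$x{\left(J \right)} = \sqrt{6 + J}$
$P{\left(h,l \right)} = 134 + 2 \sqrt{7}$ ($P{\left(h,l \right)} = 2 \left(67 + \sqrt{6 + 1}\right) = 2 \left(67 + \sqrt{7}\right) = 134 + 2 \sqrt{7}$)
$a{\left(221,70 \right)} - P{\left(-27,215 \right)} = 70 \left(1 + 22 \cdot 221\right) - \left(134 + 2 \sqrt{7}\right) = 70 \left(1 + 4862\right) - \left(134 + 2 \sqrt{7}\right) = 70 \cdot 4863 - \left(134 + 2 \sqrt{7}\right) = 340410 - \left(134 + 2 \sqrt{7}\right) = 340276 - 2 \sqrt{7}$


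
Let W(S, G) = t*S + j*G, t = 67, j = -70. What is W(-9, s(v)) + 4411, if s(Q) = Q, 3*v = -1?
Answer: 11494/3 ≈ 3831.3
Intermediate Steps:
v = -1/3 (v = (1/3)*(-1) = -1/3 ≈ -0.33333)
W(S, G) = -70*G + 67*S (W(S, G) = 67*S - 70*G = -70*G + 67*S)
W(-9, s(v)) + 4411 = (-70*(-1/3) + 67*(-9)) + 4411 = (70/3 - 603) + 4411 = -1739/3 + 4411 = 11494/3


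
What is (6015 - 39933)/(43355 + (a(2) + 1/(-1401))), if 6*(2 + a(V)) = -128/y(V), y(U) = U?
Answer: -23759559/30361304 ≈ -0.78256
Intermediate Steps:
a(V) = -2 - 64/(3*V) (a(V) = -2 + (-128/V)/6 = -2 - 64/(3*V))
(6015 - 39933)/(43355 + (a(2) + 1/(-1401))) = (6015 - 39933)/(43355 + ((-2 - 64/3/2) + 1/(-1401))) = -33918/(43355 + ((-2 - 64/3*1/2) - 1/1401)) = -33918/(43355 + ((-2 - 32/3) - 1/1401)) = -33918/(43355 + (-38/3 - 1/1401)) = -33918/(43355 - 17747/1401) = -33918/60722608/1401 = -33918*1401/60722608 = -23759559/30361304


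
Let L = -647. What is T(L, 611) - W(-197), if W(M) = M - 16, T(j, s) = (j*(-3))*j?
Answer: -1255614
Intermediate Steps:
T(j, s) = -3*j² (T(j, s) = (-3*j)*j = -3*j²)
W(M) = -16 + M
T(L, 611) - W(-197) = -3*(-647)² - (-16 - 197) = -3*418609 - 1*(-213) = -1255827 + 213 = -1255614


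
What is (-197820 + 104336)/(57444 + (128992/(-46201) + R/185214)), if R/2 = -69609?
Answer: -133324886692796/81920353606185 ≈ -1.6275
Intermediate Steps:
R = -139218 (R = 2*(-69609) = -139218)
(-197820 + 104336)/(57444 + (128992/(-46201) + R/185214)) = (-197820 + 104336)/(57444 + (128992/(-46201) - 139218/185214)) = -93484/(57444 + (128992*(-1/46201) - 139218*1/185214)) = -93484/(57444 + (-128992/46201 - 23203/30869)) = -93484/(57444 - 5053855851/1426178669) = -93484/81920353606185/1426178669 = -93484*1426178669/81920353606185 = -133324886692796/81920353606185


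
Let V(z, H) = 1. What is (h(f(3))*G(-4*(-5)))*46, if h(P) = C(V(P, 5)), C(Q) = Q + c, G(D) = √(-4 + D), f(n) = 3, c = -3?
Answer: -368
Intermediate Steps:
C(Q) = -3 + Q (C(Q) = Q - 3 = -3 + Q)
h(P) = -2 (h(P) = -3 + 1 = -2)
(h(f(3))*G(-4*(-5)))*46 = -2*√(-4 - 4*(-5))*46 = -2*√(-4 + 20)*46 = -2*√16*46 = -2*4*46 = -8*46 = -368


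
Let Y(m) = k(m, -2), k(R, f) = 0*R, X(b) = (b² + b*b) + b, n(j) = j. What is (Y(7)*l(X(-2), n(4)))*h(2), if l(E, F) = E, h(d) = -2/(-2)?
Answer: 0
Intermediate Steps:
X(b) = b + 2*b² (X(b) = (b² + b²) + b = 2*b² + b = b + 2*b²)
k(R, f) = 0
h(d) = 1 (h(d) = -2*(-½) = 1)
Y(m) = 0
(Y(7)*l(X(-2), n(4)))*h(2) = (0*(-2*(1 + 2*(-2))))*1 = (0*(-2*(1 - 4)))*1 = (0*(-2*(-3)))*1 = (0*6)*1 = 0*1 = 0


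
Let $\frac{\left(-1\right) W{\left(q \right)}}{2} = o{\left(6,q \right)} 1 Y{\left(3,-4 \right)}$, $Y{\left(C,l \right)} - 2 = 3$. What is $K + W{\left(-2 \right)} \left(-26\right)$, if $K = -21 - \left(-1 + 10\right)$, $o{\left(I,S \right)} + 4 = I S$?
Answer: $-4190$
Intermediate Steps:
$Y{\left(C,l \right)} = 5$ ($Y{\left(C,l \right)} = 2 + 3 = 5$)
$o{\left(I,S \right)} = -4 + I S$
$W{\left(q \right)} = 40 - 60 q$ ($W{\left(q \right)} = - 2 \left(-4 + 6 q\right) 1 \cdot 5 = - 2 \left(-4 + 6 q\right) 5 = - 2 \left(-20 + 30 q\right) = 40 - 60 q$)
$K = -30$ ($K = -21 - 9 = -30$)
$K + W{\left(-2 \right)} \left(-26\right) = -30 + \left(40 - -120\right) \left(-26\right) = -30 + \left(40 + 120\right) \left(-26\right) = -30 + 160 \left(-26\right) = -30 - 4160 = -4190$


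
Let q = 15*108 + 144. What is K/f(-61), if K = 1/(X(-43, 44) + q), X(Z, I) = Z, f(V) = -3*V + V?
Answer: 1/209962 ≈ 4.7628e-6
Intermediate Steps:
f(V) = -2*V
q = 1764 (q = 1620 + 144 = 1764)
K = 1/1721 (K = 1/(-43 + 1764) = 1/1721 ≈ 0.00058106)
K/f(-61) = 1/(1721*((-2*(-61)))) = (1/1721)/122 = (1/1721)*(1/122) = 1/209962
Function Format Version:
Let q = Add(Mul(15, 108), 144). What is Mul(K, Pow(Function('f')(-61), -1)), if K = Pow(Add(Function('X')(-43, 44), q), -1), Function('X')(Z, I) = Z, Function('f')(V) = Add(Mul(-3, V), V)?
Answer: Rational(1, 209962) ≈ 4.7628e-6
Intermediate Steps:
Function('f')(V) = Mul(-2, V)
q = 1764 (q = Add(1620, 144) = 1764)
K = Rational(1, 1721) (K = Pow(Add(-43, 1764), -1) = Pow(1721, -1) = Rational(1, 1721) ≈ 0.00058106)
Mul(K, Pow(Function('f')(-61), -1)) = Mul(Rational(1, 1721), Pow(Mul(-2, -61), -1)) = Mul(Rational(1, 1721), Pow(122, -1)) = Mul(Rational(1, 1721), Rational(1, 122)) = Rational(1, 209962)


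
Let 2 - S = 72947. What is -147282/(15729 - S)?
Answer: -24547/14779 ≈ -1.6609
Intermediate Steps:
S = -72945 (S = 2 - 1*72947 = 2 - 72947 = -72945)
-147282/(15729 - S) = -147282/(15729 - 1*(-72945)) = -147282/(15729 + 72945) = -147282/88674 = -147282*1/88674 = -24547/14779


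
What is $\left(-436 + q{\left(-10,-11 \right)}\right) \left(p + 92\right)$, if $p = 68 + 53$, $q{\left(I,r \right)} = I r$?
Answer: $-69438$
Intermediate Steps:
$p = 121$
$\left(-436 + q{\left(-10,-11 \right)}\right) \left(p + 92\right) = \left(-436 - -110\right) \left(121 + 92\right) = \left(-436 + 110\right) 213 = \left(-326\right) 213 = -69438$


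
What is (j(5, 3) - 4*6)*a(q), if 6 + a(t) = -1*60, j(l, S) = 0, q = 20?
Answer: 1584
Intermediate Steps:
a(t) = -66 (a(t) = -6 - 1*60 = -6 - 60 = -66)
(j(5, 3) - 4*6)*a(q) = (0 - 4*6)*(-66) = (0 - 24)*(-66) = -24*(-66) = 1584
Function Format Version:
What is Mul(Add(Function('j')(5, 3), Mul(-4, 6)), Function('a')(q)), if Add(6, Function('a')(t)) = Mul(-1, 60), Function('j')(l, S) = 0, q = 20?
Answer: 1584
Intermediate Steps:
Function('a')(t) = -66 (Function('a')(t) = Add(-6, Mul(-1, 60)) = Add(-6, -60) = -66)
Mul(Add(Function('j')(5, 3), Mul(-4, 6)), Function('a')(q)) = Mul(Add(0, Mul(-4, 6)), -66) = Mul(Add(0, -24), -66) = Mul(-24, -66) = 1584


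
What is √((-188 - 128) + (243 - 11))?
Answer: 2*I*√21 ≈ 9.1651*I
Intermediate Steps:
√((-188 - 128) + (243 - 11)) = √(-316 + 232) = √(-84) = 2*I*√21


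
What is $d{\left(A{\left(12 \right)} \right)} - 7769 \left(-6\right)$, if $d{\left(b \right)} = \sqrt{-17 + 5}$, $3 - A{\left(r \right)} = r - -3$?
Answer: $46614 + 2 i \sqrt{3} \approx 46614.0 + 3.4641 i$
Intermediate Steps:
$A{\left(r \right)} = - r$ ($A{\left(r \right)} = 3 - \left(r - -3\right) = 3 - \left(r + 3\right) = 3 - \left(3 + r\right) = - r$)
$d{\left(b \right)} = 2 i \sqrt{3}$ ($d{\left(b \right)} = \sqrt{-12} = 2 i \sqrt{3}$)
$d{\left(A{\left(12 \right)} \right)} - 7769 \left(-6\right) = 2 i \sqrt{3} - 7769 \left(-6\right) = 2 i \sqrt{3} - -46614 = 2 i \sqrt{3} + 46614 = 46614 + 2 i \sqrt{3}$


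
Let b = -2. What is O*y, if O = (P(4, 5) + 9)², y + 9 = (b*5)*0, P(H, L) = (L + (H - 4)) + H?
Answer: -2916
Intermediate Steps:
P(H, L) = -4 + L + 2*H (P(H, L) = (L + (-4 + H)) + H = (-4 + H + L) + H = -4 + L + 2*H)
y = -9 (y = -9 - 2*5*0 = -9 - 10*0 = -9 + 0 = -9)
O = 324 (O = ((-4 + 5 + 2*4) + 9)² = ((-4 + 5 + 8) + 9)² = (9 + 9)² = 18² = 324)
O*y = 324*(-9) = -2916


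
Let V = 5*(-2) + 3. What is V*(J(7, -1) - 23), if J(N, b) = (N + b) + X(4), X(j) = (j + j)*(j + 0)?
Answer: -105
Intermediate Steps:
X(j) = 2*j² (X(j) = (2*j)*j = 2*j²)
J(N, b) = 32 + N + b (J(N, b) = (N + b) + 2*4² = (N + b) + 2*16 = (N + b) + 32 = 32 + N + b)
V = -7 (V = -10 + 3 = -7)
V*(J(7, -1) - 23) = -7*((32 + 7 - 1) - 23) = -7*(38 - 23) = -7*15 = -105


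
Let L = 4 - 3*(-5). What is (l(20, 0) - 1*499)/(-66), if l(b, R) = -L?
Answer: 259/33 ≈ 7.8485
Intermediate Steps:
L = 19 (L = 4 - 1*(-15) = 4 + 15 = 19)
l(b, R) = -19 (l(b, R) = -1*19 = -19)
(l(20, 0) - 1*499)/(-66) = (-19 - 1*499)/(-66) = (-19 - 499)*(-1/66) = -518*(-1/66) = 259/33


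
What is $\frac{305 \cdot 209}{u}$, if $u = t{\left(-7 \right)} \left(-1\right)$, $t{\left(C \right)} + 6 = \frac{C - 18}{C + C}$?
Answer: $\frac{892430}{59} \approx 15126.0$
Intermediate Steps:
$t{\left(C \right)} = -6 + \frac{-18 + C}{2 C}$ ($t{\left(C \right)} = -6 + \frac{C - 18}{C + C} = -6 + \frac{-18 + C}{2 C}$)
$u = \frac{59}{14}$ ($u = \left(- \frac{11}{2} - \frac{9}{-7}\right) \left(-1\right) = \left(- \frac{11}{2} - - \frac{9}{7}\right) \left(-1\right) = \left(- \frac{11}{2} + \frac{9}{7}\right) \left(-1\right) = \left(- \frac{59}{14}\right) \left(-1\right) = \frac{59}{14} \approx 4.2143$)
$\frac{305 \cdot 209}{u} = \frac{305 \cdot 209}{\frac{59}{14}} = 63745 \cdot \frac{14}{59} = \frac{892430}{59}$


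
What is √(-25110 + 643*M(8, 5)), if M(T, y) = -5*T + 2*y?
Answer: 20*I*√111 ≈ 210.71*I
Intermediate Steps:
√(-25110 + 643*M(8, 5)) = √(-25110 + 643*(-5*8 + 2*5)) = √(-25110 + 643*(-40 + 10)) = √(-25110 + 643*(-30)) = √(-25110 - 19290) = √(-44400) = 20*I*√111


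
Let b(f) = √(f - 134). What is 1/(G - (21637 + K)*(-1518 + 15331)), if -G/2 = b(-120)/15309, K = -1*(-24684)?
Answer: -149954528111324013/95945701581752406880068665 + 30618*I*√254/95945701581752406880068665 ≈ -1.5629e-9 + 5.0859e-21*I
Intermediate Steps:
K = 24684
b(f) = √(-134 + f)
G = -2*I*√254/15309 (G = -2*√(-134 - 120)/15309 = -2*√(-254)/15309 = -2*I*√254/15309 ≈ -0.0020821*I)
1/(G - (21637 + K)*(-1518 + 15331)) = 1/(-2*I*√254/15309 - (21637 + 24684)*(-1518 + 15331)) = 1/(-2*I*√254/15309 - 46321*13813) = 1/(-2*I*√254/15309 - 1*639831973) = 1/(-2*I*√254/15309 - 639831973) = 1/(-639831973 - 2*I*√254/15309)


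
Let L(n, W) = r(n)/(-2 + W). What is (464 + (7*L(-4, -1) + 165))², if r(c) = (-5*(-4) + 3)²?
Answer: 3297856/9 ≈ 3.6643e+5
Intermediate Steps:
r(c) = 529 (r(c) = (20 + 3)² = 23² = 529)
L(n, W) = 529/(-2 + W)
(464 + (7*L(-4, -1) + 165))² = (464 + (7*(529/(-2 - 1)) + 165))² = (464 + (7*(529/(-3)) + 165))² = (464 + (7*(529*(-⅓)) + 165))² = (464 + (7*(-529/3) + 165))² = (464 + (-3703/3 + 165))² = (464 - 3208/3)² = (-1816/3)² = 3297856/9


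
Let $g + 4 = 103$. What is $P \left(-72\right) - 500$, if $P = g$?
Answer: $-7628$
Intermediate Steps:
$g = 99$ ($g = -4 + 103 = 99$)
$P = 99$
$P \left(-72\right) - 500 = 99 \left(-72\right) - 500 = -7128 - 500 = -7628$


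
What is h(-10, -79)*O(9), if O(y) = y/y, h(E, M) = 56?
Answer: 56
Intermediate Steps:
O(y) = 1
h(-10, -79)*O(9) = 56*1 = 56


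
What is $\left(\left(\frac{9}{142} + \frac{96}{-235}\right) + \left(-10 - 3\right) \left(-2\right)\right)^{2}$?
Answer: $\frac{732912346609}{1113556900} \approx 658.17$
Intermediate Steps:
$\left(\left(\frac{9}{142} + \frac{96}{-235}\right) + \left(-10 - 3\right) \left(-2\right)\right)^{2} = \left(\left(9 \cdot \frac{1}{142} + 96 \left(- \frac{1}{235}\right)\right) - -26\right)^{2} = \left(\left(\frac{9}{142} - \frac{96}{235}\right) + 26\right)^{2} = \left(- \frac{11517}{33370} + 26\right)^{2} = \left(\frac{856103}{33370}\right)^{2} = \frac{732912346609}{1113556900}$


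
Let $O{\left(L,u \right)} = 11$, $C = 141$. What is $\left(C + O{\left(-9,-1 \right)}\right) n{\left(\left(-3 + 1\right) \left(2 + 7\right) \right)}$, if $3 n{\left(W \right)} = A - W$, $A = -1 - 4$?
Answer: $\frac{1976}{3} \approx 658.67$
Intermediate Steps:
$A = -5$ ($A = -1 - 4 = -5$)
$n{\left(W \right)} = - \frac{5}{3} - \frac{W}{3}$ ($n{\left(W \right)} = \frac{-5 - W}{3} = - \frac{5}{3} - \frac{W}{3}$)
$\left(C + O{\left(-9,-1 \right)}\right) n{\left(\left(-3 + 1\right) \left(2 + 7\right) \right)} = \left(141 + 11\right) \left(- \frac{5}{3} - \frac{\left(-3 + 1\right) \left(2 + 7\right)}{3}\right) = 152 \left(- \frac{5}{3} - \frac{\left(-2\right) 9}{3}\right) = 152 \left(- \frac{5}{3} - -6\right) = 152 \left(- \frac{5}{3} + 6\right) = 152 \cdot \frac{13}{3} = \frac{1976}{3}$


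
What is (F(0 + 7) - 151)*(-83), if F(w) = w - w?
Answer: 12533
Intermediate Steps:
F(w) = 0
(F(0 + 7) - 151)*(-83) = (0 - 151)*(-83) = -151*(-83) = 12533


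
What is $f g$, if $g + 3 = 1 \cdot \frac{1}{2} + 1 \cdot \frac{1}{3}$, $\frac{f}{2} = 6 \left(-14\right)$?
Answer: $364$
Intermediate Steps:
$f = -168$ ($f = 2 \cdot 6 \left(-14\right) = 2 \left(-84\right) = -168$)
$g = - \frac{13}{6}$ ($g = -3 + \left(1 \cdot \frac{1}{2} + 1 \cdot \frac{1}{3}\right) = -3 + \left(\frac{1}{2} + \frac{1}{3}\right) = -3 + \frac{5}{6} = - \frac{13}{6} \approx -2.1667$)
$f g = \left(-168\right) \left(- \frac{13}{6}\right) = 364$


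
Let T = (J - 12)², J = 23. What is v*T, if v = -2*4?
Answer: -968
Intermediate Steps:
T = 121 (T = (23 - 12)² = 11² = 121)
v = -8
v*T = -8*121 = -968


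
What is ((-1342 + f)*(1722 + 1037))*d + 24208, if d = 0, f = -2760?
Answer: 24208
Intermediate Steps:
((-1342 + f)*(1722 + 1037))*d + 24208 = ((-1342 - 2760)*(1722 + 1037))*0 + 24208 = -4102*2759*0 + 24208 = -11317418*0 + 24208 = 0 + 24208 = 24208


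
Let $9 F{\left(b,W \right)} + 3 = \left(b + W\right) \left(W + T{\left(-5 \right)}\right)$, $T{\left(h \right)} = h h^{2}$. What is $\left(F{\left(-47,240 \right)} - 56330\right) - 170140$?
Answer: $- \frac{2016038}{9} \approx -2.24 \cdot 10^{5}$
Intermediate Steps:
$T{\left(h \right)} = h^{3}$
$F{\left(b,W \right)} = - \frac{1}{3} + \frac{\left(-125 + W\right) \left(W + b\right)}{9}$ ($F{\left(b,W \right)} = - \frac{1}{3} + \frac{\left(b + W\right) \left(W + \left(-5\right)^{3}\right)}{9} = - \frac{1}{3} + \frac{\left(W + b\right) \left(W - 125\right)}{9} = - \frac{1}{3} + \frac{\left(W + b\right) \left(-125 + W\right)}{9} = - \frac{1}{3} + \frac{\left(-125 + W\right) \left(W + b\right)}{9}$)
$\left(F{\left(-47,240 \right)} - 56330\right) - 170140 = \left(\left(- \frac{1}{3} - \frac{10000}{3} - - \frac{5875}{9} + \frac{240^{2}}{9} + \frac{1}{9} \cdot 240 \left(-47\right)\right) - 56330\right) - 170140 = \left(\left(- \frac{1}{3} - \frac{10000}{3} + \frac{5875}{9} + \frac{1}{9} \cdot 57600 - \frac{3760}{3}\right) - 56330\right) - 170140 = \left(\left(- \frac{1}{3} - \frac{10000}{3} + \frac{5875}{9} + 6400 - \frac{3760}{3}\right) - 56330\right) - 170140 = \left(\frac{22192}{9} - 56330\right) - 170140 = - \frac{484778}{9} - 170140 = - \frac{2016038}{9}$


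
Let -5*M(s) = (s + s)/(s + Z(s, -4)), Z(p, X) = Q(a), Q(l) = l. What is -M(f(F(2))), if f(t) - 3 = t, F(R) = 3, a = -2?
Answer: 3/5 ≈ 0.60000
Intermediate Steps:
Z(p, X) = -2
f(t) = 3 + t
M(s) = -2*s/(5*(-2 + s)) (M(s) = -(s + s)/(5*(s - 2)) = -2*s/(5*(-2 + s)))
-M(f(F(2))) = -(-2)*(3 + 3)/(-10 + 5*(3 + 3)) = -(-2)*6/(-10 + 5*6) = -(-2)*6/(-10 + 30) = -(-2)*6/20 = -1*(-3/5) = 3/5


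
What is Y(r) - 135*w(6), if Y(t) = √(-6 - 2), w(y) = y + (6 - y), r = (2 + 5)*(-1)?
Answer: -810 + 2*I*√2 ≈ -810.0 + 2.8284*I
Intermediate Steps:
r = -7 (r = 7*(-1) = -7)
w(y) = 6
Y(t) = 2*I*√2 (Y(t) = √(-8) = 2*I*√2)
Y(r) - 135*w(6) = 2*I*√2 - 135*6 = 2*I*√2 - 810 = -810 + 2*I*√2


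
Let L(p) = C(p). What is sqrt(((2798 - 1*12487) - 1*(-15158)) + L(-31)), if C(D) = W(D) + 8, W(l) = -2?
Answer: 5*sqrt(219) ≈ 73.993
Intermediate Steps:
C(D) = 6 (C(D) = -2 + 8 = 6)
L(p) = 6
sqrt(((2798 - 1*12487) - 1*(-15158)) + L(-31)) = sqrt(((2798 - 1*12487) - 1*(-15158)) + 6) = sqrt(((2798 - 12487) + 15158) + 6) = sqrt((-9689 + 15158) + 6) = sqrt(5469 + 6) = sqrt(5475) = 5*sqrt(219)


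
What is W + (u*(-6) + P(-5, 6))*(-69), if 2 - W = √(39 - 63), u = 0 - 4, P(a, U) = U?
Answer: -2068 - 2*I*√6 ≈ -2068.0 - 4.899*I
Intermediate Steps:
u = -4
W = 2 - 2*I*√6 (W = 2 - √(39 - 63) = 2 - √(-24) = 2 - 2*I*√6 ≈ 2.0 - 4.899*I)
W + (u*(-6) + P(-5, 6))*(-69) = (2 - 2*I*√6) + (-4*(-6) + 6)*(-69) = (2 - 2*I*√6) + (24 + 6)*(-69) = (2 - 2*I*√6) + 30*(-69) = (2 - 2*I*√6) - 2070 = -2068 - 2*I*√6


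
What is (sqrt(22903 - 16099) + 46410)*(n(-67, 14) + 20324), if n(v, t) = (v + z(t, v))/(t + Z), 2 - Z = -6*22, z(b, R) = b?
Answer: 69798296295/74 + 27071091*sqrt(21)/74 ≈ 9.4490e+8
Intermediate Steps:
Z = 134 (Z = 2 - (-6)*22 = 2 - 1*(-132) = 2 + 132 = 134)
n(v, t) = (t + v)/(134 + t) (n(v, t) = (v + t)/(t + 134) = (t + v)/(134 + t))
(sqrt(22903 - 16099) + 46410)*(n(-67, 14) + 20324) = (sqrt(22903 - 16099) + 46410)*((14 - 67)/(134 + 14) + 20324) = (sqrt(6804) + 46410)*(-53/148 + 20324) = (18*sqrt(21) + 46410)*((1/148)*(-53) + 20324) = (46410 + 18*sqrt(21))*(-53/148 + 20324) = (46410 + 18*sqrt(21))*(3007899/148) = 69798296295/74 + 27071091*sqrt(21)/74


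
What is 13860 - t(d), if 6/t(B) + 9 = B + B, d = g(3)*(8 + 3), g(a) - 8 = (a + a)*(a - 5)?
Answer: 1344426/97 ≈ 13860.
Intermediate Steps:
g(a) = 8 + 2*a*(-5 + a) (g(a) = 8 + (a + a)*(a - 5) = 8 + (2*a)*(-5 + a) = 8 + 2*a*(-5 + a))
d = -44 (d = (8 - 10*3 + 2*3²)*(8 + 3) = (8 - 30 + 2*9)*11 = (8 - 30 + 18)*11 = -4*11 = -44)
t(B) = 6/(-9 + 2*B) (t(B) = 6/(-9 + (B + B)) = 6/(-9 + 2*B))
13860 - t(d) = 13860 - 6/(-9 + 2*(-44)) = 13860 - 6/(-9 - 88) = 13860 - 6/(-97) = 13860 - 6*(-1)/97 = 13860 - 1*(-6/97) = 13860 + 6/97 = 1344426/97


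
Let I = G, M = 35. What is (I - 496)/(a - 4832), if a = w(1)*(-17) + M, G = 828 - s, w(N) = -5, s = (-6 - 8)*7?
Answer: -215/2356 ≈ -0.091256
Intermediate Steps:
s = -98 (s = -14*7 = -98)
G = 926 (G = 828 - 1*(-98) = 828 + 98 = 926)
I = 926
a = 120 (a = -5*(-17) + 35 = 85 + 35 = 120)
(I - 496)/(a - 4832) = (926 - 496)/(120 - 4832) = 430/(-4712) = 430*(-1/4712) = -215/2356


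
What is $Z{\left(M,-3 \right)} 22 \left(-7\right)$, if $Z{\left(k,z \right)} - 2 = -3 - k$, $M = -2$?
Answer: $-154$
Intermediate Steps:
$Z{\left(k,z \right)} = -1 - k$ ($Z{\left(k,z \right)} = 2 - \left(3 + k\right) = -1 - k$)
$Z{\left(M,-3 \right)} 22 \left(-7\right) = \left(-1 - -2\right) 22 \left(-7\right) = \left(-1 + 2\right) 22 \left(-7\right) = 1 \cdot 22 \left(-7\right) = 22 \left(-7\right) = -154$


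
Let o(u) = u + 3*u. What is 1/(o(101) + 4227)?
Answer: 1/4631 ≈ 0.00021594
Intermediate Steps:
o(u) = 4*u
1/(o(101) + 4227) = 1/(4*101 + 4227) = 1/(404 + 4227) = 1/4631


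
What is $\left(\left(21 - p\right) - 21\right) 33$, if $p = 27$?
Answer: $-891$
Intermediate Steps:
$\left(\left(21 - p\right) - 21\right) 33 = \left(\left(21 - 27\right) - 21\right) 33 = \left(-6 - 21\right) 33 = \left(-27\right) 33 = -891$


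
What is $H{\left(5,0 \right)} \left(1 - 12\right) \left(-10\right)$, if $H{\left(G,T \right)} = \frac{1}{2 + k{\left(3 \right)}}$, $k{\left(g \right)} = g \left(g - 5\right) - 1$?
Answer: $-22$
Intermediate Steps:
$k{\left(g \right)} = -1 + g \left(-5 + g\right)$ ($k{\left(g \right)} = g \left(-5 + g\right) - 1 = -1 + g \left(-5 + g\right)$)
$H{\left(G,T \right)} = - \frac{1}{5}$ ($H{\left(G,T \right)} = \frac{1}{2 - \left(16 - 9\right)} = \frac{1}{2 - 7} = \frac{1}{-5} = - \frac{1}{5}$)
$H{\left(5,0 \right)} \left(1 - 12\right) \left(-10\right) = - \frac{\left(1 - 12\right) \left(-10\right)}{5} = - \frac{\left(-11\right) \left(-10\right)}{5} = \left(- \frac{1}{5}\right) 110 = -22$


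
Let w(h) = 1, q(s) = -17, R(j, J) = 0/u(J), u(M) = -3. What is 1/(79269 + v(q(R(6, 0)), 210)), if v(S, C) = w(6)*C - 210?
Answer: 1/79269 ≈ 1.2615e-5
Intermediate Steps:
R(j, J) = 0 (R(j, J) = 0/(-3) = 0*(-⅓) = 0)
v(S, C) = -210 + C (v(S, C) = 1*C - 210 = C - 210 = -210 + C)
1/(79269 + v(q(R(6, 0)), 210)) = 1/(79269 + (-210 + 210)) = 1/(79269 + 0) = 1/79269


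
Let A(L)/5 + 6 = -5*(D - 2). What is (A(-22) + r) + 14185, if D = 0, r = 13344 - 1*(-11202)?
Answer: 38751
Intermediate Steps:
r = 24546 (r = 13344 + 11202 = 24546)
A(L) = 20 (A(L) = -30 + 5*(-5*(0 - 2)) = -30 + 5*(-5*(-2)) = -30 + 5*10 = -30 + 50 = 20)
(A(-22) + r) + 14185 = (20 + 24546) + 14185 = 24566 + 14185 = 38751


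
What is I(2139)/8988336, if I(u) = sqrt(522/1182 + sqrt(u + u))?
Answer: sqrt(17139 + 38809*sqrt(4278))/1770702192 ≈ 9.0280e-7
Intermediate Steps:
I(u) = sqrt(87/197 + sqrt(2)*sqrt(u)) (I(u) = sqrt(522*(1/1182) + sqrt(2*u)) = sqrt(87/197 + sqrt(2)*sqrt(u)))
I(2139)/8988336 = (sqrt(17139 + 38809*sqrt(2)*sqrt(2139))/197)/8988336 = (sqrt(17139 + 38809*sqrt(4278))/197)*(1/8988336) = sqrt(17139 + 38809*sqrt(4278))/1770702192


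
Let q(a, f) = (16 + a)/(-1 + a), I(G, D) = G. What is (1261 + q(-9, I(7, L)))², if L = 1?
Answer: 158835609/100 ≈ 1.5884e+6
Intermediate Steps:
q(a, f) = (16 + a)/(-1 + a)
(1261 + q(-9, I(7, L)))² = (1261 + (16 - 9)/(-1 - 9))² = (1261 + 7/(-10))² = (1261 - ⅒*7)² = (1261 - 7/10)² = (12603/10)² = 158835609/100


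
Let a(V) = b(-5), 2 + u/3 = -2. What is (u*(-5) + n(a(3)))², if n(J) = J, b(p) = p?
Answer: 3025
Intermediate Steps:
u = -12 (u = -6 + 3*(-2) = -6 - 6 = -12)
a(V) = -5
(u*(-5) + n(a(3)))² = (-12*(-5) - 5)² = (60 - 5)² = 55² = 3025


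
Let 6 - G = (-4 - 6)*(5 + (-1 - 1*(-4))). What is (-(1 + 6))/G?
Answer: -7/86 ≈ -0.081395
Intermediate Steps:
G = 86 (G = 6 - (-4 - 6)*(5 + (-1 - 1*(-4))) = 6 - (-10)*(5 + (-1 + 4)) = 6 - (-10)*(5 + 3) = 6 - (-10)*8 = 6 - 1*(-80) = 6 + 80 = 86)
(-(1 + 6))/G = (-(1 + 6))/86 = (-1*7)/86 = (1/86)*(-7) = -7/86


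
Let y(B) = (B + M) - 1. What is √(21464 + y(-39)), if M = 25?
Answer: √21449 ≈ 146.45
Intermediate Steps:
y(B) = 24 + B (y(B) = (B + 25) - 1 = (25 + B) - 1 = 24 + B)
√(21464 + y(-39)) = √(21464 + (24 - 39)) = √(21464 - 15) = √21449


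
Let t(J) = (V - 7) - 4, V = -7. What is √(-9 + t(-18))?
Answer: 3*I*√3 ≈ 5.1962*I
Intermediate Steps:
t(J) = -18 (t(J) = (-7 - 7) - 4 = -14 - 4 = -18)
√(-9 + t(-18)) = √(-9 - 18) = √(-27) = 3*I*√3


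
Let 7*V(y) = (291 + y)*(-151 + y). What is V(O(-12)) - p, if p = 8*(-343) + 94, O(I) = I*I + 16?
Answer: 22609/7 ≈ 3229.9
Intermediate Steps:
O(I) = 16 + I² (O(I) = I² + 16 = 16 + I²)
V(y) = (-151 + y)*(291 + y)/7 (V(y) = ((291 + y)*(-151 + y))/7 = ((-151 + y)*(291 + y))/7 = (-151 + y)*(291 + y)/7)
p = -2650 (p = -2744 + 94 = -2650)
V(O(-12)) - p = (-43941/7 + 20*(16 + (-12)²) + (16 + (-12)²)²/7) - 1*(-2650) = (-43941/7 + 20*(16 + 144) + (16 + 144)²/7) + 2650 = (-43941/7 + 20*160 + (⅐)*160²) + 2650 = (-43941/7 + 3200 + (⅐)*25600) + 2650 = (-43941/7 + 3200 + 25600/7) + 2650 = 4059/7 + 2650 = 22609/7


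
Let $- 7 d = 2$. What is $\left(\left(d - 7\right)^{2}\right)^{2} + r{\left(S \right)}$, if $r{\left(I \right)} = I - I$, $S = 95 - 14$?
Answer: $\frac{6765201}{2401} \approx 2817.7$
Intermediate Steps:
$S = 81$
$d = - \frac{2}{7}$ ($d = \left(- \frac{1}{7}\right) 2 = - \frac{2}{7} \approx -0.28571$)
$r{\left(I \right)} = 0$
$\left(\left(d - 7\right)^{2}\right)^{2} + r{\left(S \right)} = \left(\left(- \frac{2}{7} - 7\right)^{2}\right)^{2} + 0 = \left(\left(- \frac{51}{7}\right)^{2}\right)^{2} + 0 = \left(\frac{2601}{49}\right)^{2} + 0 = \frac{6765201}{2401} + 0 = \frac{6765201}{2401}$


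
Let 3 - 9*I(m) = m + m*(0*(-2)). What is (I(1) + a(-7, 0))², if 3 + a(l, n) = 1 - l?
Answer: 2209/81 ≈ 27.272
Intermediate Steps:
I(m) = ⅓ - m/9 (I(m) = ⅓ - (m + m*(0*(-2)))/9 = ⅓ - (m + m*0)/9 = ⅓ - (m + 0)/9 = ⅓ - m/9)
a(l, n) = -2 - l (a(l, n) = -3 + (1 - l) = -2 - l)
(I(1) + a(-7, 0))² = ((⅓ - ⅑*1) + (-2 - 1*(-7)))² = ((⅓ - ⅑) + (-2 + 7))² = (2/9 + 5)² = (47/9)² = 2209/81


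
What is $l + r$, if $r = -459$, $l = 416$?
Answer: $-43$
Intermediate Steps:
$l + r = 416 - 459 = -43$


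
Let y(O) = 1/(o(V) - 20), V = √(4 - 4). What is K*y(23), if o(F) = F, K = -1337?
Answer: 1337/20 ≈ 66.850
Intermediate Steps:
V = 0 (V = √0 = 0)
y(O) = -1/20 (y(O) = 1/(0 - 20) = 1/(-20) = -1/20)
K*y(23) = -1337*(-1/20) = 1337/20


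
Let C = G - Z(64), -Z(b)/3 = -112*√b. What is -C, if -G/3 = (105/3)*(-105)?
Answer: -8337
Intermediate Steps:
Z(b) = 336*√b (Z(b) = -(-336)*√b = 336*√b)
G = 11025 (G = -3*105/3*(-105) = -3*105*(⅓)*(-105) = -105*(-105) = -3*(-3675) = 11025)
C = 8337 (C = 11025 - 336*√64 = 11025 - 336*8 = 11025 - 1*2688 = 11025 - 2688 = 8337)
-C = -1*8337 = -8337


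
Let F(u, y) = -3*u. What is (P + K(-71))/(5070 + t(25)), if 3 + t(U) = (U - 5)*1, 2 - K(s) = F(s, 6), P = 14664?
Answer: 14453/5087 ≈ 2.8412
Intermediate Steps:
K(s) = 2 + 3*s (K(s) = 2 - (-3)*s = 2 + 3*s)
t(U) = -8 + U (t(U) = -3 + (U - 5)*1 = -3 + (-5 + U)*1 = -3 + (-5 + U) = -8 + U)
(P + K(-71))/(5070 + t(25)) = (14664 + (2 + 3*(-71)))/(5070 + (-8 + 25)) = (14664 + (2 - 213))/(5070 + 17) = (14664 - 211)/5087 = 14453*(1/5087) = 14453/5087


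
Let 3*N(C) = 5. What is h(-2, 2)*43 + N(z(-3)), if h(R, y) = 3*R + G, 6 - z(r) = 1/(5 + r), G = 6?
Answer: 5/3 ≈ 1.6667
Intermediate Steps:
z(r) = 6 - 1/(5 + r)
N(C) = 5/3 (N(C) = (1/3)*5 = 5/3)
h(R, y) = 6 + 3*R (h(R, y) = 3*R + 6 = 6 + 3*R)
h(-2, 2)*43 + N(z(-3)) = (6 + 3*(-2))*43 + 5/3 = (6 - 6)*43 + 5/3 = 0*43 + 5/3 = 0 + 5/3 = 5/3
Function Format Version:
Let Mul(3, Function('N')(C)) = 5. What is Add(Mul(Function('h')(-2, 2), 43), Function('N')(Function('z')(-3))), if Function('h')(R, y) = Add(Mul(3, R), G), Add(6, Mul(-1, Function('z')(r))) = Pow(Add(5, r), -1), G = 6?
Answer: Rational(5, 3) ≈ 1.6667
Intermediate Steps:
Function('z')(r) = Add(6, Mul(-1, Pow(Add(5, r), -1)))
Function('N')(C) = Rational(5, 3) (Function('N')(C) = Mul(Rational(1, 3), 5) = Rational(5, 3))
Function('h')(R, y) = Add(6, Mul(3, R)) (Function('h')(R, y) = Add(Mul(3, R), 6) = Add(6, Mul(3, R)))
Add(Mul(Function('h')(-2, 2), 43), Function('N')(Function('z')(-3))) = Add(Mul(Add(6, Mul(3, -2)), 43), Rational(5, 3)) = Add(Mul(Add(6, -6), 43), Rational(5, 3)) = Add(Mul(0, 43), Rational(5, 3)) = Add(0, Rational(5, 3)) = Rational(5, 3)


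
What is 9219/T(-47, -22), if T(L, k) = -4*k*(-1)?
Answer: -9219/88 ≈ -104.76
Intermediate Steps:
T(L, k) = 4*k
9219/T(-47, -22) = 9219/((4*(-22))) = 9219/(-88) = 9219*(-1/88) = -9219/88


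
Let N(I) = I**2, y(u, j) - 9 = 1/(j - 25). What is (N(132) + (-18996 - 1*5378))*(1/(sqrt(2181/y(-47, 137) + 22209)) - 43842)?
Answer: 304701900 - 6950*sqrt(2539670153)/7551051 ≈ 3.0470e+8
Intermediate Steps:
y(u, j) = 9 + 1/(-25 + j) (y(u, j) = 9 + 1/(j - 25) = 9 + 1/(-25 + j))
(N(132) + (-18996 - 1*5378))*(1/(sqrt(2181/y(-47, 137) + 22209)) - 43842) = (132**2 + (-18996 - 1*5378))*(1/(sqrt(2181/(((-224 + 9*137)/(-25 + 137))) + 22209)) - 43842) = (17424 + (-18996 - 5378))*(1/(sqrt(2181/(((-224 + 1233)/112)) + 22209)) - 43842) = (17424 - 24374)*(1/(sqrt(2181/(((1/112)*1009)) + 22209)) - 43842) = -6950*(1/(sqrt(2181/(1009/112) + 22209)) - 43842) = -6950*(1/(sqrt(2181*(112/1009) + 22209)) - 43842) = -6950*(1/(sqrt(244272/1009 + 22209)) - 43842) = -6950*(1/(sqrt(22653153/1009)) - 43842) = -6950*(1/(3*sqrt(2539670153)/1009) - 43842) = -6950*(sqrt(2539670153)/7551051 - 43842) = -6950*(-43842 + sqrt(2539670153)/7551051) = 304701900 - 6950*sqrt(2539670153)/7551051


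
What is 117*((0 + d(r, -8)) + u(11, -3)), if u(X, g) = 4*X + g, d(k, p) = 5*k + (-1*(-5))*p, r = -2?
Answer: -1053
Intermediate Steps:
d(k, p) = 5*k + 5*p
u(X, g) = g + 4*X
117*((0 + d(r, -8)) + u(11, -3)) = 117*((0 + (5*(-2) + 5*(-8))) + (-3 + 4*11)) = 117*((0 + (-10 - 40)) + (-3 + 44)) = 117*((0 - 50) + 41) = 117*(-50 + 41) = 117*(-9) = -1053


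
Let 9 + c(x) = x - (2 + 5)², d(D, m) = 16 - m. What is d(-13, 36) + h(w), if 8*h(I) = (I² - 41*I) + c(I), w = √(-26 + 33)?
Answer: -211/8 - 5*√7 ≈ -39.604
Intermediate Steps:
w = √7 ≈ 2.6458
c(x) = -58 + x (c(x) = -9 + (x - (2 + 5)²) = -9 + (x - 1*7²) = -9 + (x - 1*49) = -9 + (x - 49) = -9 + (-49 + x) = -58 + x)
h(I) = -29/4 - 5*I + I²/8 (h(I) = ((I² - 41*I) + (-58 + I))/8 = (-58 + I² - 40*I)/8 = -29/4 - 5*I + I²/8)
d(-13, 36) + h(w) = (16 - 1*36) + (-29/4 - 5*√7 + (√7)²/8) = (16 - 36) + (-29/4 - 5*√7 + (⅛)*7) = -20 + (-29/4 - 5*√7 + 7/8) = -20 + (-51/8 - 5*√7) = -211/8 - 5*√7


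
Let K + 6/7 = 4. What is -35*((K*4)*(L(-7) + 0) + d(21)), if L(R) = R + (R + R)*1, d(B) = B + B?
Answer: 7770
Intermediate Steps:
K = 22/7 (K = -6/7 + 4 = 22/7 ≈ 3.1429)
d(B) = 2*B
L(R) = 3*R (L(R) = R + (2*R)*1 = R + 2*R = 3*R)
-35*((K*4)*(L(-7) + 0) + d(21)) = -35*(((22/7)*4)*(3*(-7) + 0) + 2*21) = -35*(88*(-21 + 0)/7 + 42) = -35*((88/7)*(-21) + 42) = -35*(-264 + 42) = -35*(-222) = 7770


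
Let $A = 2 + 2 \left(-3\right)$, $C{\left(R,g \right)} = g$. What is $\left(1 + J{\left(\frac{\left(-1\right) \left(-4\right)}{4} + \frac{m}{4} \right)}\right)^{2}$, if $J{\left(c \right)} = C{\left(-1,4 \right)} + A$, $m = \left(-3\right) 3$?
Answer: $1$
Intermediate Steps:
$m = -9$
$A = -4$ ($A = 2 - 6 = -4$)
$J{\left(c \right)} = 0$ ($J{\left(c \right)} = 4 - 4 = 0$)
$\left(1 + J{\left(\frac{\left(-1\right) \left(-4\right)}{4} + \frac{m}{4} \right)}\right)^{2} = \left(1 + 0\right)^{2} = 1^{2} = 1$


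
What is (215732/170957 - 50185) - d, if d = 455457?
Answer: -86442823662/170957 ≈ -5.0564e+5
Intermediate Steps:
(215732/170957 - 50185) - d = (215732/170957 - 50185) - 1*455457 = (215732*(1/170957) - 50185) - 455457 = (215732/170957 - 50185) - 455457 = -8579261313/170957 - 455457 = -86442823662/170957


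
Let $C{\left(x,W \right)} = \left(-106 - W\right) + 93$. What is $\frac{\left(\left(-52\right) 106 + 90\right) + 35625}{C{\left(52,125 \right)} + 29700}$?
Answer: $\frac{30203}{29562} \approx 1.0217$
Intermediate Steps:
$C{\left(x,W \right)} = -13 - W$
$\frac{\left(\left(-52\right) 106 + 90\right) + 35625}{C{\left(52,125 \right)} + 29700} = \frac{\left(\left(-52\right) 106 + 90\right) + 35625}{\left(-13 - 125\right) + 29700} = \frac{\left(-5512 + 90\right) + 35625}{\left(-13 - 125\right) + 29700} = \frac{-5422 + 35625}{-138 + 29700} = \frac{30203}{29562}$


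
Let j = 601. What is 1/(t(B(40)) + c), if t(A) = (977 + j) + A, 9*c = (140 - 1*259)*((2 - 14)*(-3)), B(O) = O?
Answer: 1/1142 ≈ 0.00087566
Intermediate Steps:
c = -476 (c = ((140 - 1*259)*((2 - 14)*(-3)))/9 = ((140 - 259)*(-12*(-3)))/9 = (-119*36)/9 = (1/9)*(-4284) = -476)
t(A) = 1578 + A (t(A) = (977 + 601) + A = 1578 + A)
1/(t(B(40)) + c) = 1/((1578 + 40) - 476) = 1/(1618 - 476) = 1/1142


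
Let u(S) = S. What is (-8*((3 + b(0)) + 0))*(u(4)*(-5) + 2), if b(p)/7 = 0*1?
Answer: 432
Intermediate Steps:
b(p) = 0 (b(p) = 7*(0*1) = 7*0 = 0)
(-8*((3 + b(0)) + 0))*(u(4)*(-5) + 2) = (-8*((3 + 0) + 0))*(4*(-5) + 2) = (-8*(3 + 0))*(-20 + 2) = -8*3*(-18) = -24*(-18) = 432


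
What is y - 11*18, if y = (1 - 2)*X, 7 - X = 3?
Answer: -202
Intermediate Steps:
X = 4 (X = 7 - 1*3 = 7 - 3 = 4)
y = -4 (y = (1 - 2)*4 = -1*4 = -4)
y - 11*18 = -4 - 11*18 = -4 - 198 = -202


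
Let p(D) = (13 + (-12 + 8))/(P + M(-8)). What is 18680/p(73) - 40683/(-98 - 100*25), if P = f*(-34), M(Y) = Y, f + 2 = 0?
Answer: 323578283/2598 ≈ 1.2455e+5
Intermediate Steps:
f = -2 (f = -2 + 0 = -2)
P = 68 (P = -2*(-34) = 68)
p(D) = 3/20 (p(D) = (13 + (-12 + 8))/(68 - 8) = (13 - 4)/60 = 9*(1/60) = 3/20)
18680/p(73) - 40683/(-98 - 100*25) = 18680/(3/20) - 40683/(-98 - 100*25) = 18680*(20/3) - 40683/(-98 - 2500) = 373600/3 - 40683/(-2598) = 373600/3 - 40683*(-1/2598) = 373600/3 + 13561/866 = 323578283/2598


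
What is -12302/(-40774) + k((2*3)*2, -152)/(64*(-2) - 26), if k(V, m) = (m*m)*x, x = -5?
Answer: 1178026747/1569799 ≈ 750.43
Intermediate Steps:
k(V, m) = -5*m² (k(V, m) = (m*m)*(-5) = m²*(-5) = -5*m²)
-12302/(-40774) + k((2*3)*2, -152)/(64*(-2) - 26) = -12302/(-40774) + (-5*(-152)²)/(64*(-2) - 26) = -12302*(-1/40774) + (-5*23104)/(-128 - 26) = 6151/20387 - 115520/(-154) = 6151/20387 - 115520*(-1/154) = 6151/20387 + 57760/77 = 1178026747/1569799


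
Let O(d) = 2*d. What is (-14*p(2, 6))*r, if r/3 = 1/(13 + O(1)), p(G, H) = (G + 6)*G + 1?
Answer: -238/5 ≈ -47.600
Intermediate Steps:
p(G, H) = 1 + G*(6 + G) (p(G, H) = (6 + G)*G + 1 = G*(6 + G) + 1 = 1 + G*(6 + G))
r = ⅕ (r = 3/(13 + 2*1) = 3/(13 + 2) = 3/15 = 3*(1/15) = ⅕ ≈ 0.20000)
(-14*p(2, 6))*r = -14*(1 + 2² + 6*2)*(⅕) = -14*(1 + 4 + 12)*(⅕) = -14*17*(⅕) = -238*⅕ = -238/5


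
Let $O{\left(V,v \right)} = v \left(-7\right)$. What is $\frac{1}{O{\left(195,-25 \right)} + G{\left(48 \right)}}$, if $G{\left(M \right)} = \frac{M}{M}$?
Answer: $\frac{1}{176} \approx 0.0056818$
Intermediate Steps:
$O{\left(V,v \right)} = - 7 v$
$G{\left(M \right)} = 1$
$\frac{1}{O{\left(195,-25 \right)} + G{\left(48 \right)}} = \frac{1}{\left(-7\right) \left(-25\right) + 1} = \frac{1}{175 + 1} = \frac{1}{176}$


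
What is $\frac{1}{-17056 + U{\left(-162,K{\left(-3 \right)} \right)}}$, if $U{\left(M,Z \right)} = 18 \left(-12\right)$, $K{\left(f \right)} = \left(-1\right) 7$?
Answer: $- \frac{1}{17272} \approx -5.7897 \cdot 10^{-5}$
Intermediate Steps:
$K{\left(f \right)} = -7$
$U{\left(M,Z \right)} = -216$
$\frac{1}{-17056 + U{\left(-162,K{\left(-3 \right)} \right)}} = \frac{1}{-17056 - 216} = \frac{1}{-17272} = - \frac{1}{17272}$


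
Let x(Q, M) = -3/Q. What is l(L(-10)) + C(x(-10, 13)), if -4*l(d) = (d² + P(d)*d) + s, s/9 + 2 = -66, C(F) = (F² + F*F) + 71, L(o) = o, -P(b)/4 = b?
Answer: 14959/50 ≈ 299.18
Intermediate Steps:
P(b) = -4*b
C(F) = 71 + 2*F² (C(F) = (F² + F²) + 71 = 2*F² + 71 = 71 + 2*F²)
s = -612 (s = -18 + 9*(-66) = -18 - 594 = -612)
l(d) = 153 + 3*d²/4 (l(d) = -((d² + (-4*d)*d) - 612)/4 = -((d² - 4*d²) - 612)/4 = -(-3*d² - 612)/4 = -(-612 - 3*d²)/4 = 153 + 3*d²/4)
l(L(-10)) + C(x(-10, 13)) = (153 + (¾)*(-10)²) + (71 + 2*(-3/(-10))²) = (153 + (¾)*100) + (71 + 2*(-3*(-⅒))²) = (153 + 75) + (71 + 2*(3/10)²) = 228 + (71 + 2*(9/100)) = 228 + (71 + 9/50) = 228 + 3559/50 = 14959/50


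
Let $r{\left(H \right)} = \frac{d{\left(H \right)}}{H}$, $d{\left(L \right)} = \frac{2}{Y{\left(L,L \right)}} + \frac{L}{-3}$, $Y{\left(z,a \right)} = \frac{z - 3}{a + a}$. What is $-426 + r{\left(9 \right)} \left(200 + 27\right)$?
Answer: $- \frac{1051}{3} \approx -350.33$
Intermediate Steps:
$Y{\left(z,a \right)} = \frac{-3 + z}{2 a}$
$d{\left(L \right)} = - \frac{L}{3} + \frac{4 L}{-3 + L}$ ($d{\left(L \right)} = \frac{2}{\frac{1}{2} \frac{1}{L} \left(-3 + L\right)} + \frac{L}{-3} = 2 \frac{2 L}{-3 + L} + L \left(- \frac{1}{3}\right) = \frac{4 L}{-3 + L} - \frac{L}{3} = - \frac{L}{3} + \frac{4 L}{-3 + L}$)
$r{\left(H \right)} = \frac{15 - H}{3 \left(-3 + H\right)}$ ($r{\left(H \right)} = \frac{\frac{1}{3} H \frac{1}{-3 + H} \left(15 - H\right)}{H} = \frac{15 - H}{3 \left(-3 + H\right)}$)
$-426 + r{\left(9 \right)} \left(200 + 27\right) = -426 + \frac{15 - 9}{3 \left(-3 + 9\right)} \left(200 + 27\right) = -426 + \frac{15 - 9}{3 \cdot 6} \cdot 227 = -426 + \frac{1}{3} \cdot \frac{1}{6} \cdot 6 \cdot 227 = -426 + \frac{1}{3} \cdot 227 = -426 + \frac{227}{3} = - \frac{1051}{3}$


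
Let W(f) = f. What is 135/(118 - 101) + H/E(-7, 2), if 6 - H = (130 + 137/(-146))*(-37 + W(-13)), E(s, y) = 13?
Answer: 8143836/16133 ≈ 504.79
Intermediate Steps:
H = 471513/73 (H = 6 - (130 + 137/(-146))*(-37 - 13) = 6 - (130 + 137*(-1/146))*(-50) = 6 - (130 - 137/146)*(-50) = 6 - 18843*(-50)/146 = 6 - 1*(-471075/73) = 6 + 471075/73 = 471513/73 ≈ 6459.1)
135/(118 - 101) + H/E(-7, 2) = 135/(118 - 101) + (471513/73)/13 = 135/17 + (471513/73)*(1/13) = 135*(1/17) + 471513/949 = 135/17 + 471513/949 = 8143836/16133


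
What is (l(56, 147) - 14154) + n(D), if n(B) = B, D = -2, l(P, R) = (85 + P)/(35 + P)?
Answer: -1288055/91 ≈ -14154.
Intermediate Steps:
l(P, R) = (85 + P)/(35 + P)
(l(56, 147) - 14154) + n(D) = ((85 + 56)/(35 + 56) - 14154) - 2 = (141/91 - 14154) - 2 = -1287873/91 - 2 = -1288055/91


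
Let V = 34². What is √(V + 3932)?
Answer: 4*√318 ≈ 71.330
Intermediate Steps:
V = 1156
√(V + 3932) = √(1156 + 3932) = √5088 = 4*√318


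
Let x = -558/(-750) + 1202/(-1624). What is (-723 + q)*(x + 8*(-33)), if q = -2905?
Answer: 24303617363/25375 ≈ 9.5778e+5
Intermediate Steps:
x = 391/101500 (x = -558*(-1/750) + 1202*(-1/1624) = 93/125 - 601/812 = 391/101500 ≈ 0.0038522)
(-723 + q)*(x + 8*(-33)) = (-723 - 2905)*(391/101500 + 8*(-33)) = -3628*(391/101500 - 264) = -3628*(-26795609/101500) = 24303617363/25375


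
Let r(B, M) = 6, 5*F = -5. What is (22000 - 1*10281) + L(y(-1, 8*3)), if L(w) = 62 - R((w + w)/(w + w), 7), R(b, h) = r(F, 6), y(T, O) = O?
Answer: 11775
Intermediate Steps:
F = -1 (F = (1/5)*(-5) = -1)
R(b, h) = 6
L(w) = 56 (L(w) = 62 - 1*6 = 62 - 6 = 56)
(22000 - 1*10281) + L(y(-1, 8*3)) = (22000 - 1*10281) + 56 = (22000 - 10281) + 56 = 11719 + 56 = 11775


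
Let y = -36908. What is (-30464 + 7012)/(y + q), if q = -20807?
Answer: 23452/57715 ≈ 0.40634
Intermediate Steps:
(-30464 + 7012)/(y + q) = (-30464 + 7012)/(-36908 - 20807) = -23452/(-57715) = -23452*(-1/57715) = 23452/57715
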